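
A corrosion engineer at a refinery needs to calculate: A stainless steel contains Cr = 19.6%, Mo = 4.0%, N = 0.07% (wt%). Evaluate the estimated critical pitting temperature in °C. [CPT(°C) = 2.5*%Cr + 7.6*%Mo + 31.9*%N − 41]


Apply the ASTM G48 empirical CPT estimate: CPT(°C) = 2.5*%Cr + 7.6*%Mo + 31.9*%N − 41
2.5*19.6 = 49; 7.6*4.0 = 30.4; 31.9*0.07 = 2.233
CPT = 49 + 30.4 + 2.233 − 41 = 40.633 °C
Rounded to 0.1 °C: CPT ≈ 40.6 °C

40.6 °C


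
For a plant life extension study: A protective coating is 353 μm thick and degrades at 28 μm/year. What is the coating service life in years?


Service life = thickness / degradation rate
Life = 353 / 28 = 12.6 years

12.6 years


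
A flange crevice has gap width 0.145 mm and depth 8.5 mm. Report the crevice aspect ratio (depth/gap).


Aspect ratio = depth / gap
Ratio = 8.5 / 0.145 = 58.6

58.6


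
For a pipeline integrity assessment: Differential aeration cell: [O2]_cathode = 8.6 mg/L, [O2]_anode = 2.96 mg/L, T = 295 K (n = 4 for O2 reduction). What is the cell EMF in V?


Apply the Nernst concentration-cell relation: E = (RT/nF)*ln(C_cathode/C_anode)
RT/nF = 8.314*295/(4*96485) = 0.00635495 V
ln(8.6/2.96) = 1.06657
E = 0.00635495 * 1.06657 = 0.00678 V

0.00678 V


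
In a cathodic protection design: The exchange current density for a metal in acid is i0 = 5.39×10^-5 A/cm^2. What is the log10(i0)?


i0 = 5.39×10^-5 A/cm^2
log10(i0) = -4.268

-4.268


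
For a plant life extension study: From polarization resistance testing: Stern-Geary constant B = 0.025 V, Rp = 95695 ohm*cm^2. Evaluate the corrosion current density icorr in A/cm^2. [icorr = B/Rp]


Apply the Stern-Geary relation: icorr = B / Rp
icorr = 0.025 / 95695 = 2.612×10^-7 A/cm^2

2.612×10^-7 A/cm^2


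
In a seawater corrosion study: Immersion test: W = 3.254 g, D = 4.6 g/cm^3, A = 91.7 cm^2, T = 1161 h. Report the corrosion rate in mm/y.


Apply the mm/y weight-loss relation: CR = 87600 * W / (D * A * T)
Numerator: 87600 * 3.254 = 285050.4
Denominator: 4.6 * 91.7 * 1161 = 489733.02
CR = 285050.4 / 489733.02 = 0.5821 mm/y

0.5821 mm/y


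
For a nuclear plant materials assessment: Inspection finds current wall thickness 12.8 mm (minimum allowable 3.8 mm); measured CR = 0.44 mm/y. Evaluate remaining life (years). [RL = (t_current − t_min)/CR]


Apply the remaining-life relation: RL = (t_current − t_min) / CR
RL = (12.8 − 3.8) / 0.44 = 9.0 / 0.44 = 20.5 years

20.5 years


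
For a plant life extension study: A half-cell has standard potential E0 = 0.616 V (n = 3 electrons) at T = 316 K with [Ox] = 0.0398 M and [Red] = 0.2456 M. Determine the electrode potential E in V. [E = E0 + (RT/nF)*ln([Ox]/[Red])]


Apply the Nernst equation: E = E0 + (RT/nF)*ln([Ox]/[Red])
Step 1: RT/nF = 8.314*316/(3*96485) = 0.00907645 V
Step 2: [Ox]/[Red] = 0.0398/0.2456 = 0.162052
Step 3: ln(0.162052) = -1.819838
Step 4: correction = 0.00907645 * -1.819838 = -0.0165 V
E = 0.616 + -0.0165 = 0.5995 V

0.5995 V


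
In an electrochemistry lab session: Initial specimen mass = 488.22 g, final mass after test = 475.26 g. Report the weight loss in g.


Weight loss = initial − final
WL = 488.22 − 475.26 = 12.96 g

12.96 g


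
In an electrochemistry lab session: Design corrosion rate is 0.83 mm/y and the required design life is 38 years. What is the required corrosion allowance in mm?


Corrosion allowance = CR × design life
CA = 0.83 * 38 = 31.54 mm

31.54 mm


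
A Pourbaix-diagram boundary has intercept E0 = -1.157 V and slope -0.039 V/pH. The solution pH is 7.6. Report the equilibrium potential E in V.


Apply the Pourbaix line equation: E = E0 + slope*pH
E = -1.157 + (-0.039)*7.6 = -1.157 + (-0.2964) = -1.4534 V
Rounded to 3 decimal places: E = -1.453 V

-1.453 V


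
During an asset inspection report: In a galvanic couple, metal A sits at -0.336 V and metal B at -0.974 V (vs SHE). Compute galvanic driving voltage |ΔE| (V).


Driving voltage is the absolute potential difference.
|ΔE| = |-0.336 − (-0.974)| = 0.638 V

0.638 V


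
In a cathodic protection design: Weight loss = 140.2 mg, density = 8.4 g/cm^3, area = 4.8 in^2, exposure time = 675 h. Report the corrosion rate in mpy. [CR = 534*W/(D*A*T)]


Apply the mpy weight-loss relation: CR = 534 * W / (D * A * T)
Numerator: 534 * 140.2 = 74866.8
Denominator: 8.4 * 4.8 * 675 = 27216.0
CR = 74866.8 / 27216.0 = 2.7508 mpy

2.7508 mpy


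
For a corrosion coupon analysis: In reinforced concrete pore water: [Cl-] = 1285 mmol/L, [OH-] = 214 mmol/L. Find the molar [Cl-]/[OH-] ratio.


Threshold parameter = [Cl-] / [OH-] (molar basis; both in mmol/L, so units cancel)
Ratio = 1285 / 214 = 6.0

6.0


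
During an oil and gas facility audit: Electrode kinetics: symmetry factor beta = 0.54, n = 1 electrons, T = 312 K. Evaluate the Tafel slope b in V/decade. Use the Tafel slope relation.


Apply the Tafel slope relation: b = 2.303*R*T/(beta*n*F)
Numerator: 2.303 * 8.314 * 312 = 5973.91
Denominator: 0.54 * 1 * 96485 = 52101.9
b = 5973.91 / 52101.9 = 0.115 V/decade

0.115 V/decade


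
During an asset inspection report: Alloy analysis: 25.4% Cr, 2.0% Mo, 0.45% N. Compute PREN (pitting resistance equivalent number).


Apply the PREN formula: PREN = Cr + 3.3*Mo + 16*N
PREN = 25.4 + 3.3*2.0 + 16*0.45
PREN = 25.4 + 6.6 + 7.2 = 39.2

39.2


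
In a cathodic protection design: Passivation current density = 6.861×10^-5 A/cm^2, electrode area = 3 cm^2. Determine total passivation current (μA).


I = i_pass * A, then convert A → μA (×10^6)
I = 6.861×10^-5 * 3 * 10^6 = 205.83 μA

205.83 μA


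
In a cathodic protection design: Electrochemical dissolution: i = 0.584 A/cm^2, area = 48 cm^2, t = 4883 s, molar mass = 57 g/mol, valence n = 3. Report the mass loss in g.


Apply Faraday's law: m = i*A*t*M / (n*F)
Total charge passed Q = i*A*t = 0.584*48*4883 = 136880.256 C
m = Q*M/(n*F) = 136880.256*57/(3*96485) = 26.9547 g

26.9547 g


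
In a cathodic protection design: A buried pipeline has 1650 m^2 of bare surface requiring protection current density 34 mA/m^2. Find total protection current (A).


I = area * current density, then convert mA → A (÷1000)
I = 1650 * 34 / 1000 = 56.1 A

56.1 A


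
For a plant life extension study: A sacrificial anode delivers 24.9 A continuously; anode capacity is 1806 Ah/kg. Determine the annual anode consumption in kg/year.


Annual consumption = current * hours per year / capacity
Rate = 24.9 * 8760 / 1806 = 120.8 kg/year

120.8 kg/year


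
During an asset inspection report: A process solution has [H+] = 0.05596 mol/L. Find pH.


pH = −log10[H+]
pH = −log10(0.05596) = 1.25

1.25


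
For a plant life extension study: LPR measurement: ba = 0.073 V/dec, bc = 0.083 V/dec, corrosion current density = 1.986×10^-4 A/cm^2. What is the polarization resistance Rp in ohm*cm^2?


Apply the Stern-Geary equation: Rp = ba*bc / (2.303*icorr*(ba+bc))
ba*bc = 0.073*0.083 = 0.006059
ba+bc = 0.156; 2.303*icorr*(ba+bc) = 2.303*1.986×10^-4*0.156 = 7.1350625×10^-5
Rp = 0.006059 / 7.1350625×10^-5 = 84.92 ohm*cm^2

84.92 ohm*cm^2


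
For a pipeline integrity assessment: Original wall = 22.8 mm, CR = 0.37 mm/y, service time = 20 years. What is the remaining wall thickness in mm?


Remaining wall = original − CR × time
t = 22.8 − 0.37*20 = 22.8 − 7.4 = 15.4 mm

15.4 mm


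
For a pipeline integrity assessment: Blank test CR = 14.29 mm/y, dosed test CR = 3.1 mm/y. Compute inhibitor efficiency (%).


Apply the inhibitor-efficiency definition: IE = (CR_blank − CR_inh)/CR_blank × 100
IE = (14.29 − 3.1) / 14.29 × 100
IE = 11.19 / 14.29 × 100 = 78.3 %

78.3 %


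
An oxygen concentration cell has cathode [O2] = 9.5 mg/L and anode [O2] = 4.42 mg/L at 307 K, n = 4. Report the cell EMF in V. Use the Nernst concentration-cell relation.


Apply the Nernst concentration-cell relation: E = (RT/nF)*ln(C_cathode/C_anode)
RT/nF = 8.314*307/(4*96485) = 0.00661346 V
ln(9.5/4.42) = 0.76515
E = 0.00661346 * 0.76515 = 0.00506 V

0.00506 V


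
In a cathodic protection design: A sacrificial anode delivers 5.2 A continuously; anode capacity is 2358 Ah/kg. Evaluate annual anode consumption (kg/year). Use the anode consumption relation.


Annual consumption = current * hours per year / capacity
Rate = 5.2 * 8760 / 2358 = 19.3 kg/year

19.3 kg/year


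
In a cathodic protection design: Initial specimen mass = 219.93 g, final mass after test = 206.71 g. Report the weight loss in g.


Weight loss = initial − final
WL = 219.93 − 206.71 = 13.22 g

13.22 g


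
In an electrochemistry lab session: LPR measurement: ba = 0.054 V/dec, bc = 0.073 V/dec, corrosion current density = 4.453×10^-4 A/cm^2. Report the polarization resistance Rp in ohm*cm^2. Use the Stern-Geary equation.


Apply the Stern-Geary equation: Rp = ba*bc / (2.303*icorr*(ba+bc))
ba*bc = 0.054*0.073 = 0.003942
ba+bc = 0.127; 2.303*icorr*(ba+bc) = 2.303*4.453×10^-4*0.127 = 1.3024179×10^-4
Rp = 0.003942 / 1.3024179×10^-4 = 30.3 ohm*cm^2

30.3 ohm*cm^2


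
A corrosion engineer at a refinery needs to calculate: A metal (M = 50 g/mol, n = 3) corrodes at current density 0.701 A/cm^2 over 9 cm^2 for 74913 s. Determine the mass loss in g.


Apply Faraday's law: m = i*A*t*M / (n*F)
Total charge passed Q = i*A*t = 0.701*9*74913 = 472626.117 C
m = Q*M/(n*F) = 472626.117*50/(3*96485) = 81.6407 g

81.6407 g


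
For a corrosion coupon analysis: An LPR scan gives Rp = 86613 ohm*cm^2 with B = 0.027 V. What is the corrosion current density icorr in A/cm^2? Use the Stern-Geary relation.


Apply the Stern-Geary relation: icorr = B / Rp
icorr = 0.027 / 86613 = 3.117×10^-7 A/cm^2

3.117×10^-7 A/cm^2


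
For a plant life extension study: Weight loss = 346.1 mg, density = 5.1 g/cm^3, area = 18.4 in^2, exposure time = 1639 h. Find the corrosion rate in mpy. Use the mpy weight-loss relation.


Apply the mpy weight-loss relation: CR = 534 * W / (D * A * T)
Numerator: 534 * 346.1 = 184817.4
Denominator: 5.1 * 18.4 * 1639 = 153803.76
CR = 184817.4 / 153803.76 = 1.20164 mpy

1.20164 mpy


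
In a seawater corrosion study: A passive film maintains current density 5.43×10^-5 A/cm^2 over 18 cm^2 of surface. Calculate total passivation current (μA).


I = i_pass * A, then convert A → μA (×10^6)
I = 5.43×10^-5 * 18 * 10^6 = 977.4 μA

977.4 μA


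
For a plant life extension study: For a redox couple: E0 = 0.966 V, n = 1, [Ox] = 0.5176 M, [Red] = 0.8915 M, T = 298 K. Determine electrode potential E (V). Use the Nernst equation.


Apply the Nernst equation: E = E0 + (RT/nF)*ln([Ox]/[Red])
Step 1: RT/nF = 8.314*298/(1*96485) = 0.02567831 V
Step 2: [Ox]/[Red] = 0.5176/0.8915 = 0.580595
Step 3: ln(0.580595) = -0.543702
Step 4: correction = 0.02567831 * -0.543702 = -0.014 V
E = 0.966 + -0.014 = 0.952 V

0.952 V


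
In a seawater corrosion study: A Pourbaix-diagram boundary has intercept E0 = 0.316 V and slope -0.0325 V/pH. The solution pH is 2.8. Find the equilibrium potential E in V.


Apply the Pourbaix line equation: E = E0 + slope*pH
E = 0.316 + (-0.0325)*2.8 = 0.316 + (-0.091) = 0.225 V
Rounded to 4 decimal places: E = 0.2250 V

0.2250 V


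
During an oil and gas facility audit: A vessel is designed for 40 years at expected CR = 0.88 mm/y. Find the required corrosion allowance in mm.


Corrosion allowance = CR × design life
CA = 0.88 * 40 = 35.2 mm

35.2 mm


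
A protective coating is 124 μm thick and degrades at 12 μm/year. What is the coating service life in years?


Service life = thickness / degradation rate
Life = 124 / 12 = 10.3 years

10.3 years


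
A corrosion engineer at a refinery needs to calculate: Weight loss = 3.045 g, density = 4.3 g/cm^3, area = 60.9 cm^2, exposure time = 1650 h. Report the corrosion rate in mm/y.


Apply the mm/y weight-loss relation: CR = 87600 * W / (D * A * T)
Numerator: 87600 * 3.045 = 266742.0
Denominator: 4.3 * 60.9 * 1650 = 432085.5
CR = 266742.0 / 432085.5 = 0.6173 mm/y

0.6173 mm/y


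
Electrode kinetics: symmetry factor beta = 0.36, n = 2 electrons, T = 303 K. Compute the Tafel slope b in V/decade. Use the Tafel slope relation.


Apply the Tafel slope relation: b = 2.303*R*T/(beta*n*F)
Numerator: 2.303 * 8.314 * 303 = 5801.58
Denominator: 0.36 * 2 * 96485 = 69469.2
b = 5801.58 / 69469.2 = 0.084 V/decade

0.084 V/decade


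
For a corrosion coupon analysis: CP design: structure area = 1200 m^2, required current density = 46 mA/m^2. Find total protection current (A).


I = area * current density, then convert mA → A (÷1000)
I = 1200 * 46 / 1000 = 55.2 A

55.2 A


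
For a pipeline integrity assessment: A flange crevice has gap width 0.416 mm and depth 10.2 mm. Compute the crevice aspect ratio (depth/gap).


Aspect ratio = depth / gap
Ratio = 10.2 / 0.416 = 24.5

24.5


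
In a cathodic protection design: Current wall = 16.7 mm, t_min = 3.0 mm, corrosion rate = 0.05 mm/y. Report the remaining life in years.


Apply the remaining-life relation: RL = (t_current − t_min) / CR
RL = (16.7 − 3.0) / 0.05 = 13.7 / 0.05 = 274.0 years

274.0 years


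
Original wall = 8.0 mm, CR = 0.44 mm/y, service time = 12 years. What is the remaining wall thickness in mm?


Remaining wall = original − CR × time
t = 8.0 − 0.44*12 = 8.0 − 5.28 = 2.72 mm

2.72 mm


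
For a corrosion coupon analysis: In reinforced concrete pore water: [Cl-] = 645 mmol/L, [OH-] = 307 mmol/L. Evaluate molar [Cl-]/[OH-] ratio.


Threshold parameter = [Cl-] / [OH-] (molar basis; both in mmol/L, so units cancel)
Ratio = 645 / 307 = 2.1

2.1


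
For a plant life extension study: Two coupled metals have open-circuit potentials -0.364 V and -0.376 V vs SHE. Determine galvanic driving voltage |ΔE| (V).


Driving voltage is the absolute potential difference.
|ΔE| = |-0.364 − (-0.376)| = 0.012 V

0.012 V


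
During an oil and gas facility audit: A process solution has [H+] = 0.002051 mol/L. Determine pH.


pH = −log10[H+]
pH = −log10(0.002051) = 2.69

2.69


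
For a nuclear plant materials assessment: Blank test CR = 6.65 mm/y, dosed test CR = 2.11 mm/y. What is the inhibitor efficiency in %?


Apply the inhibitor-efficiency definition: IE = (CR_blank − CR_inh)/CR_blank × 100
IE = (6.65 − 2.11) / 6.65 × 100
IE = 4.54 / 6.65 × 100 = 68.3 %

68.3 %


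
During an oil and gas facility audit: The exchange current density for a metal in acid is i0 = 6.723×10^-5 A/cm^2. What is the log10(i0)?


i0 = 6.723×10^-5 A/cm^2
log10(i0) = -4.172

-4.172


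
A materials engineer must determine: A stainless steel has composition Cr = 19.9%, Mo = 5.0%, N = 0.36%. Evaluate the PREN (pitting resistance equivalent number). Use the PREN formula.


Apply the PREN formula: PREN = Cr + 3.3*Mo + 16*N
PREN = 19.9 + 3.3*5.0 + 16*0.36
PREN = 19.9 + 16.5 + 5.76 = 42.16

42.16


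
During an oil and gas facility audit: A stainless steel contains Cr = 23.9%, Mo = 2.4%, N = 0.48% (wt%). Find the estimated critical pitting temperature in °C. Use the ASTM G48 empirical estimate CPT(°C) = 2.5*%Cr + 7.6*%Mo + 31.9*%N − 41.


Apply the ASTM G48 empirical CPT estimate: CPT(°C) = 2.5*%Cr + 7.6*%Mo + 31.9*%N − 41
2.5*23.9 = 59.75; 7.6*2.4 = 18.24; 31.9*0.48 = 15.312
CPT = 59.75 + 18.24 + 15.312 − 41 = 52.302 °C
Rounded to 0.1 °C: CPT ≈ 52.3 °C

52.3 °C


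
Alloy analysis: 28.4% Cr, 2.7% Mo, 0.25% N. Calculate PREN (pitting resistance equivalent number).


Apply the PREN formula: PREN = Cr + 3.3*Mo + 16*N
PREN = 28.4 + 3.3*2.7 + 16*0.25
PREN = 28.4 + 8.91 + 4.0 = 41.31

41.31


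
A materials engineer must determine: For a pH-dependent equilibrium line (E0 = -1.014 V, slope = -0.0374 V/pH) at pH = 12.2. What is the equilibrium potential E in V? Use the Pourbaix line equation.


Apply the Pourbaix line equation: E = E0 + slope*pH
E = -1.014 + (-0.0374)*12.2 = -1.014 + (-0.45628) = -1.47028 V
Rounded to 4 decimal places: E = -1.4703 V

-1.4703 V


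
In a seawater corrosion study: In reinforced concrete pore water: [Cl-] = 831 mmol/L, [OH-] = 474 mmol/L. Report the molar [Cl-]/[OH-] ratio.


Threshold parameter = [Cl-] / [OH-] (molar basis; both in mmol/L, so units cancel)
Ratio = 831 / 474 = 1.75

1.75


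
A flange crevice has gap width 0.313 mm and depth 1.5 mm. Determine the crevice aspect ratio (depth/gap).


Aspect ratio = depth / gap
Ratio = 1.5 / 0.313 = 4.8

4.8


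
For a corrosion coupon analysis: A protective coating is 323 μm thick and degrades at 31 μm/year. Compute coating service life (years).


Service life = thickness / degradation rate
Life = 323 / 31 = 10.4 years

10.4 years


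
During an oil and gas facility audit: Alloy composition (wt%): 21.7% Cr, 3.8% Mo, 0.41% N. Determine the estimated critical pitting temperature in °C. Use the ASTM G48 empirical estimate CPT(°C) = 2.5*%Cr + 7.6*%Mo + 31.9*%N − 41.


Apply the ASTM G48 empirical CPT estimate: CPT(°C) = 2.5*%Cr + 7.6*%Mo + 31.9*%N − 41
2.5*21.7 = 54.25; 7.6*3.8 = 28.88; 31.9*0.41 = 13.079
CPT = 54.25 + 28.88 + 13.079 − 41 = 55.209 °C
Rounded to 0.1 °C: CPT ≈ 55.2 °C

55.2 °C


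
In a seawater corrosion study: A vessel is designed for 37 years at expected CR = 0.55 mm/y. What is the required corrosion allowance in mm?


Corrosion allowance = CR × design life
CA = 0.55 * 37 = 20.35 mm

20.35 mm


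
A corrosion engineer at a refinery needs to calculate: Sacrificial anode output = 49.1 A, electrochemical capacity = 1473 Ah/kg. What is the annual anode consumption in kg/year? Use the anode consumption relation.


Annual consumption = current * hours per year / capacity
Rate = 49.1 * 8760 / 1473 = 292.0 kg/year

292.0 kg/year


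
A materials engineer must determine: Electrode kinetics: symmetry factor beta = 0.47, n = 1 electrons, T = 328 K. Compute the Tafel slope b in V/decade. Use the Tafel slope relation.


Apply the Tafel slope relation: b = 2.303*R*T/(beta*n*F)
Numerator: 2.303 * 8.314 * 328 = 6280.26
Denominator: 0.47 * 1 * 96485 = 45347.95
b = 6280.26 / 45347.95 = 0.138 V/decade

0.138 V/decade


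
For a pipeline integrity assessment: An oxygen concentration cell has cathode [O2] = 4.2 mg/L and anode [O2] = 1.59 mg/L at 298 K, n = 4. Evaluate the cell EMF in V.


Apply the Nernst concentration-cell relation: E = (RT/nF)*ln(C_cathode/C_anode)
RT/nF = 8.314*298/(4*96485) = 0.00641958 V
ln(4.2/1.59) = 0.97135
E = 0.00641958 * 0.97135 = 0.00624 V

0.00624 V


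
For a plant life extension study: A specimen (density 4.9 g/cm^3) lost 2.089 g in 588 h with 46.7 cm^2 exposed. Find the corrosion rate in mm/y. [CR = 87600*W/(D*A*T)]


Apply the mm/y weight-loss relation: CR = 87600 * W / (D * A * T)
Numerator: 87600 * 2.089 = 182996.4
Denominator: 4.9 * 46.7 * 588 = 134552.04
CR = 182996.4 / 134552.04 = 1.36004 mm/y

1.36004 mm/y


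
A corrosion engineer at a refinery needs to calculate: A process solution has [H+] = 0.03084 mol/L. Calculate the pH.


pH = −log10[H+]
pH = −log10(0.03084) = 1.51

1.51


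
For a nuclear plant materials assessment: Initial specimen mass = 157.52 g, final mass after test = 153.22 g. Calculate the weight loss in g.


Weight loss = initial − final
WL = 157.52 − 153.22 = 4.3 g

4.3 g


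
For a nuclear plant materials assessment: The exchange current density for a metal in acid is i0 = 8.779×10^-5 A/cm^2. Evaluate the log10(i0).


i0 = 8.779×10^-5 A/cm^2
log10(i0) = -4.057

-4.057


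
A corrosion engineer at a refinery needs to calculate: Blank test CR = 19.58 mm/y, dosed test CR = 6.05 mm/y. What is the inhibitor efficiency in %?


Apply the inhibitor-efficiency definition: IE = (CR_blank − CR_inh)/CR_blank × 100
IE = (19.58 − 6.05) / 19.58 × 100
IE = 13.53 / 19.58 × 100 = 69.1 %

69.1 %


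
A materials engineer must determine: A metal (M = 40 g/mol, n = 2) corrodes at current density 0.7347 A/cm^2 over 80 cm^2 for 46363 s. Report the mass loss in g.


Apply Faraday's law: m = i*A*t*M / (n*F)
Total charge passed Q = i*A*t = 0.7347*80*46363 = 2725031.688 C
m = Q*M/(n*F) = 2725031.688*40/(2*96485) = 564.8612 g

564.8612 g


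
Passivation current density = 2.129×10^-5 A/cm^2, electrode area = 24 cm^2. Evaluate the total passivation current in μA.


I = i_pass * A, then convert A → μA (×10^6)
I = 2.129×10^-5 * 24 * 10^6 = 510.96 μA

510.96 μA


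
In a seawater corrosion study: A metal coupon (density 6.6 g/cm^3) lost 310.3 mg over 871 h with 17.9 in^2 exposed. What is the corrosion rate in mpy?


Apply the mpy weight-loss relation: CR = 534 * W / (D * A * T)
Numerator: 534 * 310.3 = 165700.2
Denominator: 6.6 * 17.9 * 871 = 102899.94
CR = 165700.2 / 102899.94 = 1.6103 mpy

1.6103 mpy


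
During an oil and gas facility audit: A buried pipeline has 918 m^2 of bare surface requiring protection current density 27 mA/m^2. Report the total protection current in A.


I = area * current density, then convert mA → A (÷1000)
I = 918 * 27 / 1000 = 24.79 A

24.79 A


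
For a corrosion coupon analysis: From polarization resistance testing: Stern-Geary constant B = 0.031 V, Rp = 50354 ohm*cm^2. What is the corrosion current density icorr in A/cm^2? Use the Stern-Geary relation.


Apply the Stern-Geary relation: icorr = B / Rp
icorr = 0.031 / 50354 = 6.156×10^-7 A/cm^2

6.156×10^-7 A/cm^2


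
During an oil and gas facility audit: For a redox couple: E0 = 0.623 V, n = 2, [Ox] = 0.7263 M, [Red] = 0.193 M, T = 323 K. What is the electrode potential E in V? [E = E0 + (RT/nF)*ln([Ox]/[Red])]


Apply the Nernst equation: E = E0 + (RT/nF)*ln([Ox]/[Red])
Step 1: RT/nF = 8.314*323/(2*96485) = 0.01391627 V
Step 2: [Ox]/[Red] = 0.7263/0.193 = 3.763212
Step 3: ln(3.763212) = 1.325273
Step 4: correction = 0.01391627 * 1.325273 = 0.0184 V
E = 0.623 + 0.0184 = 0.6414 V

0.6414 V


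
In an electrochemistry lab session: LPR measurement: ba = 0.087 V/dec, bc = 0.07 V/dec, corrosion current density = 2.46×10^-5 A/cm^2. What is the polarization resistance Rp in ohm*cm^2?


Apply the Stern-Geary equation: Rp = ba*bc / (2.303*icorr*(ba+bc))
ba*bc = 0.087*0.07 = 0.00609
ba+bc = 0.157; 2.303*icorr*(ba+bc) = 2.303*2.46×10^-5*0.157 = 8.8946466×10^-6
Rp = 0.00609 / 8.8946466×10^-6 = 684.68 ohm*cm^2

684.68 ohm*cm^2


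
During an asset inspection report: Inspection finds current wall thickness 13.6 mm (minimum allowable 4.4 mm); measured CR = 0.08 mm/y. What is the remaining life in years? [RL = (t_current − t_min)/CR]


Apply the remaining-life relation: RL = (t_current − t_min) / CR
RL = (13.6 − 4.4) / 0.08 = 9.2 / 0.08 = 115.0 years

115.0 years


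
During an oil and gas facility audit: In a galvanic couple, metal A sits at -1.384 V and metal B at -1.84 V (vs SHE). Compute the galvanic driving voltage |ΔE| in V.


Driving voltage is the absolute potential difference.
|ΔE| = |-1.384 − (-1.84)| = 0.456 V

0.456 V


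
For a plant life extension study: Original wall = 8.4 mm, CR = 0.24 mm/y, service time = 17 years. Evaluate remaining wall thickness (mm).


Remaining wall = original − CR × time
t = 8.4 − 0.24*17 = 8.4 − 4.08 = 4.32 mm

4.32 mm


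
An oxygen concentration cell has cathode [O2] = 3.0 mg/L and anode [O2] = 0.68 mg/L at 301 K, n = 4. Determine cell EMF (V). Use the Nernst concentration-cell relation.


Apply the Nernst concentration-cell relation: E = (RT/nF)*ln(C_cathode/C_anode)
RT/nF = 8.314*301/(4*96485) = 0.0064842 V
ln(3.0/0.68) = 1.48427
E = 0.0064842 * 1.48427 = 0.00962 V

0.00962 V


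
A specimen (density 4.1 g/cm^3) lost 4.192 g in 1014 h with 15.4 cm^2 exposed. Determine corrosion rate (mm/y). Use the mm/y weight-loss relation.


Apply the mm/y weight-loss relation: CR = 87600 * W / (D * A * T)
Numerator: 87600 * 4.192 = 367219.2
Denominator: 4.1 * 15.4 * 1014 = 64023.96
CR = 367219.2 / 64023.96 = 5.735653 mm/y

5.735653 mm/y


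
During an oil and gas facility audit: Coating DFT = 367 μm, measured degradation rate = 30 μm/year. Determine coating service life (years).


Service life = thickness / degradation rate
Life = 367 / 30 = 12.2 years

12.2 years


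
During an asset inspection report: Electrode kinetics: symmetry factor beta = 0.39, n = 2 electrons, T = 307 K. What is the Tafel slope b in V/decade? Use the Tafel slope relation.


Apply the Tafel slope relation: b = 2.303*R*T/(beta*n*F)
Numerator: 2.303 * 8.314 * 307 = 5878.17
Denominator: 0.39 * 2 * 96485 = 75258.3
b = 5878.17 / 75258.3 = 0.0781 V/decade

0.0781 V/decade


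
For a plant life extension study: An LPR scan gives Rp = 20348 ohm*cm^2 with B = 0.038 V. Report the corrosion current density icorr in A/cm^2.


Apply the Stern-Geary relation: icorr = B / Rp
icorr = 0.038 / 20348 = 1.868×10^-6 A/cm^2

1.868×10^-6 A/cm^2


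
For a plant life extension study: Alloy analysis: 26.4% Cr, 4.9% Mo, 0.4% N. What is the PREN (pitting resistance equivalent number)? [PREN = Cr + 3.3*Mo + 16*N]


Apply the PREN formula: PREN = Cr + 3.3*Mo + 16*N
PREN = 26.4 + 3.3*4.9 + 16*0.4
PREN = 26.4 + 16.17 + 6.4 = 48.97

48.97


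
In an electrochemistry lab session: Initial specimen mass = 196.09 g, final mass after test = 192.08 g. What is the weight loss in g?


Weight loss = initial − final
WL = 196.09 − 192.08 = 4.01 g

4.01 g


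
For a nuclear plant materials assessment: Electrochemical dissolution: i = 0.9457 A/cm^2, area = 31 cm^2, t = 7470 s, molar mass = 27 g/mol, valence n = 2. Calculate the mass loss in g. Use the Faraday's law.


Apply Faraday's law: m = i*A*t*M / (n*F)
Total charge passed Q = i*A*t = 0.9457*31*7470 = 218995.749 C
m = Q*M/(n*F) = 218995.749*27/(2*96485) = 30.641 g

30.641 g


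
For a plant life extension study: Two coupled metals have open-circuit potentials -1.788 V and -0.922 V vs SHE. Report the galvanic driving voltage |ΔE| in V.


Driving voltage is the absolute potential difference.
|ΔE| = |-1.788 − (-0.922)| = 0.866 V

0.866 V


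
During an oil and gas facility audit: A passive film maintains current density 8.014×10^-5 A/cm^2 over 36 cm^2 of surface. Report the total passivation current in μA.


I = i_pass * A, then convert A → μA (×10^6)
I = 8.014×10^-5 * 36 * 10^6 = 2885.04 μA

2885.04 μA


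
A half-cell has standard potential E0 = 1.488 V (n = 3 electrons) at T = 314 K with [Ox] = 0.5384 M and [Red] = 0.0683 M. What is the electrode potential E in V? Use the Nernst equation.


Apply the Nernst equation: E = E0 + (RT/nF)*ln([Ox]/[Red])
Step 1: RT/nF = 8.314*314/(3*96485) = 0.009019 V
Step 2: [Ox]/[Red] = 0.5384/0.0683 = 7.88287
Step 3: ln(7.88287) = 2.064692
Step 4: correction = 0.009019 * 2.064692 = 0.0186 V
E = 1.488 + 0.0186 = 1.5066 V

1.5066 V


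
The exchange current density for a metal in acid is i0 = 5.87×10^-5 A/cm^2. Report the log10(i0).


i0 = 5.87×10^-5 A/cm^2
log10(i0) = -4.231

-4.231


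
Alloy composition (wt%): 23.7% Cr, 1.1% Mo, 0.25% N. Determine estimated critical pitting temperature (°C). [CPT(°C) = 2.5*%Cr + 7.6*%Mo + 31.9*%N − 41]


Apply the ASTM G48 empirical CPT estimate: CPT(°C) = 2.5*%Cr + 7.6*%Mo + 31.9*%N − 41
2.5*23.7 = 59.25; 7.6*1.1 = 8.36; 31.9*0.25 = 7.975
CPT = 59.25 + 8.36 + 7.975 − 41 = 34.585 °C
Rounded to 0.1 °C: CPT ≈ 34.6 °C

34.6 °C


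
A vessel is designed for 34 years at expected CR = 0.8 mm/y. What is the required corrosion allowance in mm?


Corrosion allowance = CR × design life
CA = 0.8 * 34 = 27.2 mm

27.2 mm


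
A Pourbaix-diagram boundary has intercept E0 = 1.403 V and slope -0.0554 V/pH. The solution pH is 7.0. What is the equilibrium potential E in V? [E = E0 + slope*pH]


Apply the Pourbaix line equation: E = E0 + slope*pH
E = 1.403 + (-0.0554)*7.0 = 1.403 + (-0.3878) = 1.0152 V
Rounded to 3 decimal places: E = 1.015 V

1.015 V


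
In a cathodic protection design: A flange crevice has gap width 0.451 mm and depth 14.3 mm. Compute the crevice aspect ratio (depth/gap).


Aspect ratio = depth / gap
Ratio = 14.3 / 0.451 = 31.7

31.7


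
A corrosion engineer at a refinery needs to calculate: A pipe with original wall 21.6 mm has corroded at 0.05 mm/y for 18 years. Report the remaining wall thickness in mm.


Remaining wall = original − CR × time
t = 21.6 − 0.05*18 = 21.6 − 0.9 = 20.7 mm

20.7 mm


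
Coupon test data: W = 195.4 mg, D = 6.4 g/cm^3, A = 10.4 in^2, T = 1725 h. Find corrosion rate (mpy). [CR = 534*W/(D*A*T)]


Apply the mpy weight-loss relation: CR = 534 * W / (D * A * T)
Numerator: 534 * 195.4 = 104343.6
Denominator: 6.4 * 10.4 * 1725 = 114816.0
CR = 104343.6 / 114816.0 = 0.9088 mpy

0.9088 mpy


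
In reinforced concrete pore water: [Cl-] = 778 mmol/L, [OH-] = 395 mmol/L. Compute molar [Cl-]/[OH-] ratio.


Threshold parameter = [Cl-] / [OH-] (molar basis; both in mmol/L, so units cancel)
Ratio = 778 / 395 = 1.97

1.97


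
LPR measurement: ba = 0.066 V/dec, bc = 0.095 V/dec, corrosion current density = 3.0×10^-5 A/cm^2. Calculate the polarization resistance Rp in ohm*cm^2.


Apply the Stern-Geary equation: Rp = ba*bc / (2.303*icorr*(ba+bc))
ba*bc = 0.066*0.095 = 0.00627
ba+bc = 0.161; 2.303*icorr*(ba+bc) = 2.303*3.0×10^-5*0.161 = 1.112349×10^-5
Rp = 0.00627 / 1.112349×10^-5 = 563.7 ohm*cm^2

563.7 ohm*cm^2


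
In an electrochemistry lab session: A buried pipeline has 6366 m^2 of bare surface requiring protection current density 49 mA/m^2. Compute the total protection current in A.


I = area * current density, then convert mA → A (÷1000)
I = 6366 * 49 / 1000 = 311.93 A

311.93 A


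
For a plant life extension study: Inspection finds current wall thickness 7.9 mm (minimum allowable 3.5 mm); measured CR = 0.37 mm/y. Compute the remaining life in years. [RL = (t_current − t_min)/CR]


Apply the remaining-life relation: RL = (t_current − t_min) / CR
RL = (7.9 − 3.5) / 0.37 = 4.4 / 0.37 = 11.9 years

11.9 years


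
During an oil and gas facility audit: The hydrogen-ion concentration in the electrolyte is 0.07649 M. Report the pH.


pH = −log10[H+]
pH = −log10(0.07649) = 1.12

1.12


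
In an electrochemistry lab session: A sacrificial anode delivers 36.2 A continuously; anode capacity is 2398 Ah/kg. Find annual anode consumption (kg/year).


Annual consumption = current * hours per year / capacity
Rate = 36.2 * 8760 / 2398 = 132.2 kg/year

132.2 kg/year


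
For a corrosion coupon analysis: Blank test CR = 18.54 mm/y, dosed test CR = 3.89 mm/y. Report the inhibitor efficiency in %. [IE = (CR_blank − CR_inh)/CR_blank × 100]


Apply the inhibitor-efficiency definition: IE = (CR_blank − CR_inh)/CR_blank × 100
IE = (18.54 − 3.89) / 18.54 × 100
IE = 14.65 / 18.54 × 100 = 79.0 %

79.0 %


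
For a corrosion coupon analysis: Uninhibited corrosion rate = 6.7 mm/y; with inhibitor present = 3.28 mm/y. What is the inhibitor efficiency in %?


Apply the inhibitor-efficiency definition: IE = (CR_blank − CR_inh)/CR_blank × 100
IE = (6.7 − 3.28) / 6.7 × 100
IE = 3.42 / 6.7 × 100 = 51.0 %

51.0 %


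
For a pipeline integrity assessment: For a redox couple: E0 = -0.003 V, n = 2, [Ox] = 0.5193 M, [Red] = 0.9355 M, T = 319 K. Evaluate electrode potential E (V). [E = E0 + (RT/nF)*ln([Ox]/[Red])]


Apply the Nernst equation: E = E0 + (RT/nF)*ln([Ox]/[Red])
Step 1: RT/nF = 8.314*319/(2*96485) = 0.01374393 V
Step 2: [Ox]/[Red] = 0.5193/0.9355 = 0.555104
Step 3: ln(0.555104) = -0.5886
Step 4: correction = 0.01374393 * -0.5886 = -0.008 V
E = -0.003 + -0.008 = -0.011 V

-0.011 V


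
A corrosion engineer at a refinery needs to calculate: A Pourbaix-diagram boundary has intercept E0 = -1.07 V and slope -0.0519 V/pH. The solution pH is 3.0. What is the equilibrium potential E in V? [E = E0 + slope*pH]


Apply the Pourbaix line equation: E = E0 + slope*pH
E = -1.07 + (-0.0519)*3.0 = -1.07 + (-0.1557) = -1.2257 V
Rounded to 3 decimal places: E = -1.226 V

-1.226 V


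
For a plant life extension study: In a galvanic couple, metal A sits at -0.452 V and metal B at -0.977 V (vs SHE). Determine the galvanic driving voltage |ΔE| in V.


Driving voltage is the absolute potential difference.
|ΔE| = |-0.452 − (-0.977)| = 0.525 V

0.525 V


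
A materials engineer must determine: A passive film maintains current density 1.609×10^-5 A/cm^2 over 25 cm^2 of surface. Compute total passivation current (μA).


I = i_pass * A, then convert A → μA (×10^6)
I = 1.609×10^-5 * 25 * 10^6 = 402.25 μA

402.25 μA


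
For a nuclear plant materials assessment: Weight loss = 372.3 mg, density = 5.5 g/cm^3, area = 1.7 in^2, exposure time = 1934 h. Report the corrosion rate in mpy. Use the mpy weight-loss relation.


Apply the mpy weight-loss relation: CR = 534 * W / (D * A * T)
Numerator: 534 * 372.3 = 198808.2
Denominator: 5.5 * 1.7 * 1934 = 18082.9
CR = 198808.2 / 18082.9 = 10.9943 mpy

10.9943 mpy


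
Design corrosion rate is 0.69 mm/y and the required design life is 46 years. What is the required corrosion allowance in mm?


Corrosion allowance = CR × design life
CA = 0.69 * 46 = 31.74 mm

31.74 mm


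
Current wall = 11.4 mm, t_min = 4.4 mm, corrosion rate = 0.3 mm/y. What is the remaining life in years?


Apply the remaining-life relation: RL = (t_current − t_min) / CR
RL = (11.4 − 4.4) / 0.3 = 7.0 / 0.3 = 23.3 years

23.3 years


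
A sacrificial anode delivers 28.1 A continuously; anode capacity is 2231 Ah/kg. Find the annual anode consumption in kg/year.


Annual consumption = current * hours per year / capacity
Rate = 28.1 * 8760 / 2231 = 110.3 kg/year

110.3 kg/year


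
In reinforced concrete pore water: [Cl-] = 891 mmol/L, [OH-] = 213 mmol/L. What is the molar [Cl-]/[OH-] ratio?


Threshold parameter = [Cl-] / [OH-] (molar basis; both in mmol/L, so units cancel)
Ratio = 891 / 213 = 4.18

4.18


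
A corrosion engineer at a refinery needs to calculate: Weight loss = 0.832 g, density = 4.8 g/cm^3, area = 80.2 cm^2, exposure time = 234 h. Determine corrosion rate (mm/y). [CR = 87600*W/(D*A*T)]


Apply the mm/y weight-loss relation: CR = 87600 * W / (D * A * T)
Numerator: 87600 * 0.832 = 72883.2
Denominator: 4.8 * 80.2 * 234 = 90080.64
CR = 72883.2 / 90080.64 = 0.809088 mm/y

0.809088 mm/y


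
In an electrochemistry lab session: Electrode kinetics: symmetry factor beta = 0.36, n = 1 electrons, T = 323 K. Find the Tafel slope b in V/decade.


Apply the Tafel slope relation: b = 2.303*R*T/(beta*n*F)
Numerator: 2.303 * 8.314 * 323 = 6184.53
Denominator: 0.36 * 1 * 96485 = 34734.6
b = 6184.53 / 34734.6 = 0.178 V/decade

0.178 V/decade


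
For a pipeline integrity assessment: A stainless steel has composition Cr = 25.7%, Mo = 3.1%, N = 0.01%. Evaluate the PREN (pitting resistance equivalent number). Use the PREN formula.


Apply the PREN formula: PREN = Cr + 3.3*Mo + 16*N
PREN = 25.7 + 3.3*3.1 + 16*0.01
PREN = 25.7 + 10.23 + 0.16 = 36.09

36.09


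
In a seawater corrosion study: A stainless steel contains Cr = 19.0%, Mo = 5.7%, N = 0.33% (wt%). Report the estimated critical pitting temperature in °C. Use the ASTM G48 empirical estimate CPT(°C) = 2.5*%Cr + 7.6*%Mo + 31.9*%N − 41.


Apply the ASTM G48 empirical CPT estimate: CPT(°C) = 2.5*%Cr + 7.6*%Mo + 31.9*%N − 41
2.5*19.0 = 47.5; 7.6*5.7 = 43.32; 31.9*0.33 = 10.527
CPT = 47.5 + 43.32 + 10.527 − 41 = 60.347 °C
Rounded to 0.1 °C: CPT ≈ 60.3 °C

60.3 °C


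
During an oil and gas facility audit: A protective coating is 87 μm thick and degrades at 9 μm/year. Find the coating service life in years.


Service life = thickness / degradation rate
Life = 87 / 9 = 9.7 years

9.7 years


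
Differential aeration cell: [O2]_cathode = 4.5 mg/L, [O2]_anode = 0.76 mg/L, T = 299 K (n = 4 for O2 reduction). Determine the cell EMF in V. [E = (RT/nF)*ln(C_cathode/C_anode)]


Apply the Nernst concentration-cell relation: E = (RT/nF)*ln(C_cathode/C_anode)
RT/nF = 8.314*299/(4*96485) = 0.00644112 V
ln(4.5/0.76) = 1.77851
E = 0.00644112 * 1.77851 = 0.01146 V

0.01146 V


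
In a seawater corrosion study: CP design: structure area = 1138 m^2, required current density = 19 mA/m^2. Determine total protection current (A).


I = area * current density, then convert mA → A (÷1000)
I = 1138 * 19 / 1000 = 21.62 A

21.62 A


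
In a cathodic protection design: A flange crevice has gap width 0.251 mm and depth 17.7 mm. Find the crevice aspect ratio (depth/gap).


Aspect ratio = depth / gap
Ratio = 17.7 / 0.251 = 70.5

70.5


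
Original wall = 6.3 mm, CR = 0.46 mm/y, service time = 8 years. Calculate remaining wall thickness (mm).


Remaining wall = original − CR × time
t = 6.3 − 0.46*8 = 6.3 − 3.68 = 2.62 mm

2.62 mm


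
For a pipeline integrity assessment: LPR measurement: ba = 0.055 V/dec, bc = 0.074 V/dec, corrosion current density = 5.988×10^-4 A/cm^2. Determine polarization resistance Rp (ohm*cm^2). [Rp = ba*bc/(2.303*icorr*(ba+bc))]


Apply the Stern-Geary equation: Rp = ba*bc / (2.303*icorr*(ba+bc))
ba*bc = 0.055*0.074 = 0.00407
ba+bc = 0.129; 2.303*icorr*(ba+bc) = 2.303*5.988×10^-4*0.129 = 1.778957×10^-4
Rp = 0.00407 / 1.778957×10^-4 = 22.88 ohm*cm^2

22.88 ohm*cm^2


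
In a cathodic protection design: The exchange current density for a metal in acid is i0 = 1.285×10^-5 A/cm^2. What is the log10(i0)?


i0 = 1.285×10^-5 A/cm^2
log10(i0) = -4.891

-4.891


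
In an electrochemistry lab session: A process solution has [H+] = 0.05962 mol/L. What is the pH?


pH = −log10[H+]
pH = −log10(0.05962) = 1.22

1.22


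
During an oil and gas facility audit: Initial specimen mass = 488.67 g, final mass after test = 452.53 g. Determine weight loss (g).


Weight loss = initial − final
WL = 488.67 − 452.53 = 36.14 g

36.14 g


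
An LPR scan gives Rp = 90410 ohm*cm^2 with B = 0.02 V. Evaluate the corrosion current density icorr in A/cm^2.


Apply the Stern-Geary relation: icorr = B / Rp
icorr = 0.02 / 90410 = 2.212×10^-7 A/cm^2

2.212×10^-7 A/cm^2


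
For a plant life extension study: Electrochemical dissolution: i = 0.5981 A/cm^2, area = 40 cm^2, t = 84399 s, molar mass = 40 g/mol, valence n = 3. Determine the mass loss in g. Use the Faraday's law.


Apply Faraday's law: m = i*A*t*M / (n*F)
Total charge passed Q = i*A*t = 0.5981*40*84399 = 2019161.676 C
m = Q*M/(n*F) = 2019161.676*40/(3*96485) = 279.0294 g

279.0294 g


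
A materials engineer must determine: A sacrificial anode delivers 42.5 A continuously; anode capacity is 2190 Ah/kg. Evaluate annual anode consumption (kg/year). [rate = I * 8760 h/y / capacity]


Annual consumption = current * hours per year / capacity
Rate = 42.5 * 8760 / 2190 = 170.0 kg/year

170.0 kg/year


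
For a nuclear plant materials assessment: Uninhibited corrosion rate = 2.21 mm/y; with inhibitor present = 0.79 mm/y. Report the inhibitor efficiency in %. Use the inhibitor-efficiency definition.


Apply the inhibitor-efficiency definition: IE = (CR_blank − CR_inh)/CR_blank × 100
IE = (2.21 − 0.79) / 2.21 × 100
IE = 1.42 / 2.21 × 100 = 64.3 %

64.3 %


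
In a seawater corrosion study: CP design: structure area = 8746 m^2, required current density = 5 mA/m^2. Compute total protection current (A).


I = area * current density, then convert mA → A (÷1000)
I = 8746 * 5 / 1000 = 43.73 A

43.73 A


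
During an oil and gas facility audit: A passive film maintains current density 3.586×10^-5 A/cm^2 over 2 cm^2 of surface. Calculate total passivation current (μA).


I = i_pass * A, then convert A → μA (×10^6)
I = 3.586×10^-5 * 2 * 10^6 = 71.72 μA

71.72 μA


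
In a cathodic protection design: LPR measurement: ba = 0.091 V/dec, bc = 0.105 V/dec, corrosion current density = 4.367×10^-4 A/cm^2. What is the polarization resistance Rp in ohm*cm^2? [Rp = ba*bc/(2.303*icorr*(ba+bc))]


Apply the Stern-Geary equation: Rp = ba*bc / (2.303*icorr*(ba+bc))
ba*bc = 0.091*0.105 = 0.009555
ba+bc = 0.196; 2.303*icorr*(ba+bc) = 2.303*4.367×10^-4*0.196 = 1.9712114×10^-4
Rp = 0.009555 / 1.9712114×10^-4 = 48.47 ohm*cm^2

48.47 ohm*cm^2
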